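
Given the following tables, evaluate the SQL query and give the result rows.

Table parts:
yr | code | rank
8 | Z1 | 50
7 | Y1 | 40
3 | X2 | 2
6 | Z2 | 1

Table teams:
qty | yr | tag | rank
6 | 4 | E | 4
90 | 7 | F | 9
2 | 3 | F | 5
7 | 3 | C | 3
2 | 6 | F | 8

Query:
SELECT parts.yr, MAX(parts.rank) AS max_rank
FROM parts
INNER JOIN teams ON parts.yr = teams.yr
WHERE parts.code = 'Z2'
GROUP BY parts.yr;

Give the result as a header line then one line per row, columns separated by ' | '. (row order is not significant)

After JOIN teams (4 rows):
parts.yr | parts.code | parts.rank | teams.qty | teams.yr | teams.tag | teams.rank
7 | Y1 | 40 | 90 | 7 | F | 9
3 | X2 | 2 | 2 | 3 | F | 5
3 | X2 | 2 | 7 | 3 | C | 3
6 | Z2 | 1 | 2 | 6 | F | 8
After WHERE (1 rows):
parts.yr | parts.code | parts.rank | teams.qty | teams.yr | teams.tag | teams.rank
6 | Z2 | 1 | 2 | 6 | F | 8
After GROUP BY (1 rows):
parts.yr | max_rank
6 | 1

== RESULT ==
parts.yr | max_rank
6 | 1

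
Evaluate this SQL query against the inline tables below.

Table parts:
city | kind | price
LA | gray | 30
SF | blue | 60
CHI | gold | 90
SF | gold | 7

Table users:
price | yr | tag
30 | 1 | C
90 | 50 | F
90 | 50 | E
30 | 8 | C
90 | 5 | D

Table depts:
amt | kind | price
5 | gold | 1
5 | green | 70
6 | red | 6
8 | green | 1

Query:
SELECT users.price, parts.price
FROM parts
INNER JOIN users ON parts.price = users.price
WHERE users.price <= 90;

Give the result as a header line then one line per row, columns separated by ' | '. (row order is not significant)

== RESULT ==
users.price | parts.price
30 | 30
30 | 30
90 | 90
90 | 90
90 | 90

Derivation:
After JOIN users (5 rows):
parts.city | parts.kind | parts.price | users.price | users.yr | users.tag
LA | gray | 30 | 30 | 1 | C
LA | gray | 30 | 30 | 8 | C
CHI | gold | 90 | 90 | 50 | F
CHI | gold | 90 | 90 | 50 | E
CHI | gold | 90 | 90 | 5 | D
After WHERE (5 rows):
parts.city | parts.kind | parts.price | users.price | users.yr | users.tag
LA | gray | 30 | 30 | 1 | C
LA | gray | 30 | 30 | 8 | C
CHI | gold | 90 | 90 | 50 | F
CHI | gold | 90 | 90 | 50 | E
CHI | gold | 90 | 90 | 5 | D
After SELECT (5 rows):
users.price | parts.price
30 | 30
30 | 30
90 | 90
90 | 90
90 | 90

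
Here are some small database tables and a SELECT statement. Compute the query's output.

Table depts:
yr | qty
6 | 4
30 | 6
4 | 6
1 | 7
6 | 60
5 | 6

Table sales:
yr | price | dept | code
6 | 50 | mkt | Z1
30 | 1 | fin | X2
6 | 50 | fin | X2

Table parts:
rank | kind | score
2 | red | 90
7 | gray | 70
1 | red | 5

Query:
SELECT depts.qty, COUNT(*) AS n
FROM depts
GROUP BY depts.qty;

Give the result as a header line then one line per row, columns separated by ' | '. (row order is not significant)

After GROUP BY (4 rows):
depts.qty | n
4 | 1
6 | 3
7 | 1
60 | 1

== RESULT ==
depts.qty | n
4 | 1
6 | 3
7 | 1
60 | 1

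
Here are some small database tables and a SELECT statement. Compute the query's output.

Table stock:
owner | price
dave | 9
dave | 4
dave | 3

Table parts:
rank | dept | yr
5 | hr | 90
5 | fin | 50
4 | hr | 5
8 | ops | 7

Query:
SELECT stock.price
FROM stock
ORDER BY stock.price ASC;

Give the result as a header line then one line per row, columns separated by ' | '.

After SELECT (3 rows):
stock.price
9
4
3
After ORDER BY (3 rows):
stock.price
3
4
9

== RESULT ==
stock.price
3
4
9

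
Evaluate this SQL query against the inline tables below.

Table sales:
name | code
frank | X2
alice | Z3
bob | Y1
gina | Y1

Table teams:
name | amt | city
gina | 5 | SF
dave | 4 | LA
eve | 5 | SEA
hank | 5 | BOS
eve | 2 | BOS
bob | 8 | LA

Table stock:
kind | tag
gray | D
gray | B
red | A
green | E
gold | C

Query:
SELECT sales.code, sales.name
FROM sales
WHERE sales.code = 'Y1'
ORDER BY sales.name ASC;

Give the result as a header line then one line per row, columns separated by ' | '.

After WHERE (2 rows):
sales.name | sales.code
bob | Y1
gina | Y1
After SELECT (2 rows):
sales.code | sales.name
Y1 | bob
Y1 | gina
After ORDER BY (2 rows):
sales.code | sales.name
Y1 | bob
Y1 | gina

== RESULT ==
sales.code | sales.name
Y1 | bob
Y1 | gina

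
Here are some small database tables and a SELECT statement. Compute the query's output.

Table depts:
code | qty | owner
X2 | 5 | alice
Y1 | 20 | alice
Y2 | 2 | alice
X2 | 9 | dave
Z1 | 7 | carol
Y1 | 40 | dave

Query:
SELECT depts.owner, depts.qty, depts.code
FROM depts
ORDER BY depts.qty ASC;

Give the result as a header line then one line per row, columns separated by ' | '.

== RESULT ==
depts.owner | depts.qty | depts.code
alice | 2 | Y2
alice | 5 | X2
carol | 7 | Z1
dave | 9 | X2
alice | 20 | Y1
dave | 40 | Y1

Derivation:
After SELECT (6 rows):
depts.owner | depts.qty | depts.code
alice | 5 | X2
alice | 20 | Y1
alice | 2 | Y2
dave | 9 | X2
carol | 7 | Z1
dave | 40 | Y1
After ORDER BY (6 rows):
depts.owner | depts.qty | depts.code
alice | 2 | Y2
alice | 5 | X2
carol | 7 | Z1
dave | 9 | X2
alice | 20 | Y1
dave | 40 | Y1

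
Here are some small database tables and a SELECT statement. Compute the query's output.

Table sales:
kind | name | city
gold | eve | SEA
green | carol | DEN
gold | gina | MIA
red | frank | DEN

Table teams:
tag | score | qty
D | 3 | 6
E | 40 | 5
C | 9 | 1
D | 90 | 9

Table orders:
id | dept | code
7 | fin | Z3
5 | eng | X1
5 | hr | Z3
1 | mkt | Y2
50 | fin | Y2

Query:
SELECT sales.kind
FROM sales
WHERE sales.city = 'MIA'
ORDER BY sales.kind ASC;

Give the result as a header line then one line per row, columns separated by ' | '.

== RESULT ==
sales.kind
gold

Derivation:
After WHERE (1 rows):
sales.kind | sales.name | sales.city
gold | gina | MIA
After SELECT (1 rows):
sales.kind
gold
After ORDER BY (1 rows):
sales.kind
gold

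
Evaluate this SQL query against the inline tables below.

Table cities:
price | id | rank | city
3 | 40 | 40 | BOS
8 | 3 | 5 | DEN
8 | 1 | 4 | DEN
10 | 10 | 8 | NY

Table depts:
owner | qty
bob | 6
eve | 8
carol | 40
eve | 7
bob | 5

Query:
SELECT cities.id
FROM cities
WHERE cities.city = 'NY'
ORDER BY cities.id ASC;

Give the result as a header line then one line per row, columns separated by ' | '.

== RESULT ==
cities.id
10

Derivation:
After WHERE (1 rows):
cities.price | cities.id | cities.rank | cities.city
10 | 10 | 8 | NY
After SELECT (1 rows):
cities.id
10
After ORDER BY (1 rows):
cities.id
10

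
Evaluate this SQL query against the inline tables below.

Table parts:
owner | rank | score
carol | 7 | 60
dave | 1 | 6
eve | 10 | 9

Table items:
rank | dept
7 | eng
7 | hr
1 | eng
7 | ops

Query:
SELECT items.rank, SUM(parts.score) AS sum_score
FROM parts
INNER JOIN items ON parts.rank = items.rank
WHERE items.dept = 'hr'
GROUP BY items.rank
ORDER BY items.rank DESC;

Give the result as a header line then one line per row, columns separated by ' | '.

After JOIN items (4 rows):
parts.owner | parts.rank | parts.score | items.rank | items.dept
carol | 7 | 60 | 7 | eng
carol | 7 | 60 | 7 | hr
carol | 7 | 60 | 7 | ops
dave | 1 | 6 | 1 | eng
After WHERE (1 rows):
parts.owner | parts.rank | parts.score | items.rank | items.dept
carol | 7 | 60 | 7 | hr
After GROUP BY (1 rows):
items.rank | sum_score
7 | 60
After ORDER BY (1 rows):
items.rank | sum_score
7 | 60

== RESULT ==
items.rank | sum_score
7 | 60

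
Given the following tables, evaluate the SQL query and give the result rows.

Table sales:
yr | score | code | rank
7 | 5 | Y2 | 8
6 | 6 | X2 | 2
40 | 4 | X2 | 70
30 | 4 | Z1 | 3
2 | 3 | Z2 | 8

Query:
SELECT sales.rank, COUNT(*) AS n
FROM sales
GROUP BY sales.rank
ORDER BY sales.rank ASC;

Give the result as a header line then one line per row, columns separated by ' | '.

After GROUP BY (4 rows):
sales.rank | n
8 | 2
2 | 1
70 | 1
3 | 1
After ORDER BY (4 rows):
sales.rank | n
2 | 1
3 | 1
8 | 2
70 | 1

== RESULT ==
sales.rank | n
2 | 1
3 | 1
8 | 2
70 | 1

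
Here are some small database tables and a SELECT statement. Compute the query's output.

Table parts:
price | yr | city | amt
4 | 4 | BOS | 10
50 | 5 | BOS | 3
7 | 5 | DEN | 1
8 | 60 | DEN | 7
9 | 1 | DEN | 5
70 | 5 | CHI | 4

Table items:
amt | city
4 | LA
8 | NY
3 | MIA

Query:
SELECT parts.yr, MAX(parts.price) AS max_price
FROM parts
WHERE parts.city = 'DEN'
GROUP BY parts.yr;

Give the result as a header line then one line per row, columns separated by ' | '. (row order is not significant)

== RESULT ==
parts.yr | max_price
5 | 7
60 | 8
1 | 9

Derivation:
After WHERE (3 rows):
parts.price | parts.yr | parts.city | parts.amt
7 | 5 | DEN | 1
8 | 60 | DEN | 7
9 | 1 | DEN | 5
After GROUP BY (3 rows):
parts.yr | max_price
5 | 7
60 | 8
1 | 9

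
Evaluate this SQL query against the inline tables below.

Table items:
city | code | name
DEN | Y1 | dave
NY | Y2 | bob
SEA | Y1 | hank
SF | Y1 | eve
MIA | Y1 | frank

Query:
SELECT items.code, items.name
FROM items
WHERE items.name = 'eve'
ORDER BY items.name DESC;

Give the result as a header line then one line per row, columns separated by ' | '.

After WHERE (1 rows):
items.city | items.code | items.name
SF | Y1 | eve
After SELECT (1 rows):
items.code | items.name
Y1 | eve
After ORDER BY (1 rows):
items.code | items.name
Y1 | eve

== RESULT ==
items.code | items.name
Y1 | eve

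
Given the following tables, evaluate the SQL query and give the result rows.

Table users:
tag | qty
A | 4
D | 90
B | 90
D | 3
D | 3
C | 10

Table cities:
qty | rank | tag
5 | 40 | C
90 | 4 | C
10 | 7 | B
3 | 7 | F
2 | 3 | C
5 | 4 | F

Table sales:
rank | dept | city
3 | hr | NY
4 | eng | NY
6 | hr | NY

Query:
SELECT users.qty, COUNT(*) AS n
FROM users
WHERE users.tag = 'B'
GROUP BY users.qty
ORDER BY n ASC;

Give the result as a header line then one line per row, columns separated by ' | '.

== RESULT ==
users.qty | n
90 | 1

Derivation:
After WHERE (1 rows):
users.tag | users.qty
B | 90
After GROUP BY (1 rows):
users.qty | n
90 | 1
After ORDER BY (1 rows):
users.qty | n
90 | 1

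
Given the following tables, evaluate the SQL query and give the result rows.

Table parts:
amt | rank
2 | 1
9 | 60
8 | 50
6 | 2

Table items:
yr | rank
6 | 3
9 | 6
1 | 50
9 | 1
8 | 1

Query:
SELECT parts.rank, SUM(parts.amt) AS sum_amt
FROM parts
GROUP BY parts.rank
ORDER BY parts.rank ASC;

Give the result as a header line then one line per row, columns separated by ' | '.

== RESULT ==
parts.rank | sum_amt
1 | 2
2 | 6
50 | 8
60 | 9

Derivation:
After GROUP BY (4 rows):
parts.rank | sum_amt
1 | 2
60 | 9
50 | 8
2 | 6
After ORDER BY (4 rows):
parts.rank | sum_amt
1 | 2
2 | 6
50 | 8
60 | 9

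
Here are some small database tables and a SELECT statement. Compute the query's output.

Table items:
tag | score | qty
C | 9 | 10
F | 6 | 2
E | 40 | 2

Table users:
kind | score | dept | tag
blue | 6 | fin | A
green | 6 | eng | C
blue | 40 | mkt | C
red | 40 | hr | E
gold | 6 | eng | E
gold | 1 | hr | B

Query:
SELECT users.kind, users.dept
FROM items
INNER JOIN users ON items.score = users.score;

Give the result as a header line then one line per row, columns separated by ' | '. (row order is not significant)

After JOIN users (5 rows):
items.tag | items.score | items.qty | users.kind | users.score | users.dept | users.tag
F | 6 | 2 | blue | 6 | fin | A
F | 6 | 2 | green | 6 | eng | C
F | 6 | 2 | gold | 6 | eng | E
E | 40 | 2 | blue | 40 | mkt | C
E | 40 | 2 | red | 40 | hr | E
After SELECT (5 rows):
users.kind | users.dept
blue | fin
green | eng
gold | eng
blue | mkt
red | hr

== RESULT ==
users.kind | users.dept
blue | fin
green | eng
gold | eng
blue | mkt
red | hr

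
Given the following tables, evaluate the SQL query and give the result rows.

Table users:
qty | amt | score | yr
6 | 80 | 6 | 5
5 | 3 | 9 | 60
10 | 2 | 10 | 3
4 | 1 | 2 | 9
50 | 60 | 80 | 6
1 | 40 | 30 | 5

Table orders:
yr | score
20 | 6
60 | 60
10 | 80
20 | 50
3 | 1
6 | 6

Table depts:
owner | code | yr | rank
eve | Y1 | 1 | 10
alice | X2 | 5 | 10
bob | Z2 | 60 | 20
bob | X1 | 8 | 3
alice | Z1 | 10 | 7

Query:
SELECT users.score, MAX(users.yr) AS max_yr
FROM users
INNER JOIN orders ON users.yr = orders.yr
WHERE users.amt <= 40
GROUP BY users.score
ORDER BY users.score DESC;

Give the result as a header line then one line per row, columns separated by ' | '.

After JOIN orders (3 rows):
users.qty | users.amt | users.score | users.yr | orders.yr | orders.score
5 | 3 | 9 | 60 | 60 | 60
10 | 2 | 10 | 3 | 3 | 1
50 | 60 | 80 | 6 | 6 | 6
After WHERE (2 rows):
users.qty | users.amt | users.score | users.yr | orders.yr | orders.score
5 | 3 | 9 | 60 | 60 | 60
10 | 2 | 10 | 3 | 3 | 1
After GROUP BY (2 rows):
users.score | max_yr
9 | 60
10 | 3
After ORDER BY (2 rows):
users.score | max_yr
10 | 3
9 | 60

== RESULT ==
users.score | max_yr
10 | 3
9 | 60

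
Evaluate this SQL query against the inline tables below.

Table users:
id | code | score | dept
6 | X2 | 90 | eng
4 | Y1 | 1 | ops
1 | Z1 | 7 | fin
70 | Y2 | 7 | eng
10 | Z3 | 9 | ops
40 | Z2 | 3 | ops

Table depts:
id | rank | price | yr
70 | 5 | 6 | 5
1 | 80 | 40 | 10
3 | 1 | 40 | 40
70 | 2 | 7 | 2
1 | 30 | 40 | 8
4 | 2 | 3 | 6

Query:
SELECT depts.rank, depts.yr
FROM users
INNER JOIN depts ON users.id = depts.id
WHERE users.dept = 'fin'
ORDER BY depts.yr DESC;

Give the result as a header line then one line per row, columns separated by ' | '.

== RESULT ==
depts.rank | depts.yr
80 | 10
30 | 8

Derivation:
After JOIN depts (5 rows):
users.id | users.code | users.score | users.dept | depts.id | depts.rank | depts.price | depts.yr
4 | Y1 | 1 | ops | 4 | 2 | 3 | 6
1 | Z1 | 7 | fin | 1 | 80 | 40 | 10
1 | Z1 | 7 | fin | 1 | 30 | 40 | 8
70 | Y2 | 7 | eng | 70 | 5 | 6 | 5
70 | Y2 | 7 | eng | 70 | 2 | 7 | 2
After WHERE (2 rows):
users.id | users.code | users.score | users.dept | depts.id | depts.rank | depts.price | depts.yr
1 | Z1 | 7 | fin | 1 | 80 | 40 | 10
1 | Z1 | 7 | fin | 1 | 30 | 40 | 8
After SELECT (2 rows):
depts.rank | depts.yr
80 | 10
30 | 8
After ORDER BY (2 rows):
depts.rank | depts.yr
80 | 10
30 | 8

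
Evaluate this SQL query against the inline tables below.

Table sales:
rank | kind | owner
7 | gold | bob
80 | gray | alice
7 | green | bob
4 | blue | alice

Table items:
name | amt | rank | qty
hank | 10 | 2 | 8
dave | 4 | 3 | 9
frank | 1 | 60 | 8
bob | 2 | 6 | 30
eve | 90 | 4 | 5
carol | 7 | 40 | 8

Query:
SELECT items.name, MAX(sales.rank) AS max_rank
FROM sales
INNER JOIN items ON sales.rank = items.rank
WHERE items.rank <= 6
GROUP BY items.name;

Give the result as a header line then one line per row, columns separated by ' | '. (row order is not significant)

== RESULT ==
items.name | max_rank
eve | 4

Derivation:
After JOIN items (1 rows):
sales.rank | sales.kind | sales.owner | items.name | items.amt | items.rank | items.qty
4 | blue | alice | eve | 90 | 4 | 5
After WHERE (1 rows):
sales.rank | sales.kind | sales.owner | items.name | items.amt | items.rank | items.qty
4 | blue | alice | eve | 90 | 4 | 5
After GROUP BY (1 rows):
items.name | max_rank
eve | 4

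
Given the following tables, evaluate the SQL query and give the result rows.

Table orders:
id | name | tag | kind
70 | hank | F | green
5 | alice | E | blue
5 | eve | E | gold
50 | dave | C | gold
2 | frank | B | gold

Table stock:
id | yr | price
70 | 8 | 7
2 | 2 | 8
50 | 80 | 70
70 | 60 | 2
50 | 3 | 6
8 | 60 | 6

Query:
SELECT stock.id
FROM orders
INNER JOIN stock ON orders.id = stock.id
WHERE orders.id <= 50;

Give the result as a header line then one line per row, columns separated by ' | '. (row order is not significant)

After JOIN stock (5 rows):
orders.id | orders.name | orders.tag | orders.kind | stock.id | stock.yr | stock.price
70 | hank | F | green | 70 | 8 | 7
70 | hank | F | green | 70 | 60 | 2
50 | dave | C | gold | 50 | 80 | 70
50 | dave | C | gold | 50 | 3 | 6
2 | frank | B | gold | 2 | 2 | 8
After WHERE (3 rows):
orders.id | orders.name | orders.tag | orders.kind | stock.id | stock.yr | stock.price
50 | dave | C | gold | 50 | 80 | 70
50 | dave | C | gold | 50 | 3 | 6
2 | frank | B | gold | 2 | 2 | 8
After SELECT (3 rows):
stock.id
50
50
2

== RESULT ==
stock.id
50
50
2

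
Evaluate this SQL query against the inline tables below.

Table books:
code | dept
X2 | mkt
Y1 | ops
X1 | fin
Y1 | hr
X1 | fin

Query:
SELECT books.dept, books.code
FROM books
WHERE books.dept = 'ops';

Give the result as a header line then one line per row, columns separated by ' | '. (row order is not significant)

== RESULT ==
books.dept | books.code
ops | Y1

Derivation:
After WHERE (1 rows):
books.code | books.dept
Y1 | ops
After SELECT (1 rows):
books.dept | books.code
ops | Y1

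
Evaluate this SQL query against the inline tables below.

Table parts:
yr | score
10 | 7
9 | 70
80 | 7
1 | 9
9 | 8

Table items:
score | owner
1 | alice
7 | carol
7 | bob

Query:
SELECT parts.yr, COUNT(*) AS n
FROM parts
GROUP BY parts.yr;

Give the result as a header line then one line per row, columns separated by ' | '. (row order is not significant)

== RESULT ==
parts.yr | n
10 | 1
9 | 2
80 | 1
1 | 1

Derivation:
After GROUP BY (4 rows):
parts.yr | n
10 | 1
9 | 2
80 | 1
1 | 1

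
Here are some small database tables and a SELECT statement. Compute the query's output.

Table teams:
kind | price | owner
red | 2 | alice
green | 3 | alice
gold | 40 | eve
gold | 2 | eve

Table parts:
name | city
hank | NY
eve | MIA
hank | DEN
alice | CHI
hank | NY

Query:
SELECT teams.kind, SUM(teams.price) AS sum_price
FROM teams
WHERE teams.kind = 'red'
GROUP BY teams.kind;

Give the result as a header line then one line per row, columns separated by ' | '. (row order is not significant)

After WHERE (1 rows):
teams.kind | teams.price | teams.owner
red | 2 | alice
After GROUP BY (1 rows):
teams.kind | sum_price
red | 2

== RESULT ==
teams.kind | sum_price
red | 2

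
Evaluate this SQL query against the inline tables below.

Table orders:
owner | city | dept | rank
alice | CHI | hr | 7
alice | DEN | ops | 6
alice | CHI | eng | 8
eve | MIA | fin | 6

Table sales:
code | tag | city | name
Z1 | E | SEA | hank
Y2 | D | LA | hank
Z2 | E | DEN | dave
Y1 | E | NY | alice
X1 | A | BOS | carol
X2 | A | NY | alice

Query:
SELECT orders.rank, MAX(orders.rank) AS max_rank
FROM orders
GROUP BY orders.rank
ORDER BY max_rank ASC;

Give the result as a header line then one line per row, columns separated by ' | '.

After GROUP BY (3 rows):
orders.rank | max_rank
7 | 7
6 | 6
8 | 8
After ORDER BY (3 rows):
orders.rank | max_rank
6 | 6
7 | 7
8 | 8

== RESULT ==
orders.rank | max_rank
6 | 6
7 | 7
8 | 8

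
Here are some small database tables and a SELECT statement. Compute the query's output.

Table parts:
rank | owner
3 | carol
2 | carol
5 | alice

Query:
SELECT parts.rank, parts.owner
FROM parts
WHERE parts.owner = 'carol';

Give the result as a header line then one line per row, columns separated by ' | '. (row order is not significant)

After WHERE (2 rows):
parts.rank | parts.owner
3 | carol
2 | carol
After SELECT (2 rows):
parts.rank | parts.owner
3 | carol
2 | carol

== RESULT ==
parts.rank | parts.owner
3 | carol
2 | carol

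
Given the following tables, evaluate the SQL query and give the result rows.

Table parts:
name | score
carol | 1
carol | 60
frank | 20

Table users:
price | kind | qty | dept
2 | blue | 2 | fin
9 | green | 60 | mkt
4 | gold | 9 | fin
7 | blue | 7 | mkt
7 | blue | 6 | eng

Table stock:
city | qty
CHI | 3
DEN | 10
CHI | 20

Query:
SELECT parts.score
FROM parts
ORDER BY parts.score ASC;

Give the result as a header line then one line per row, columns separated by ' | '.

== RESULT ==
parts.score
1
20
60

Derivation:
After SELECT (3 rows):
parts.score
1
60
20
After ORDER BY (3 rows):
parts.score
1
20
60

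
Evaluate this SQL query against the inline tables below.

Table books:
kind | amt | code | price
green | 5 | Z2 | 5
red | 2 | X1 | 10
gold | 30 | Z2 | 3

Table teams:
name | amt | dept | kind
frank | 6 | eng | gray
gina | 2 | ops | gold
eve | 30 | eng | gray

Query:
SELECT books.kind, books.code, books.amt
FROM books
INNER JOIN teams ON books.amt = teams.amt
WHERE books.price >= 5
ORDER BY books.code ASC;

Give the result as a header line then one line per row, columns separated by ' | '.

After JOIN teams (2 rows):
books.kind | books.amt | books.code | books.price | teams.name | teams.amt | teams.dept | teams.kind
red | 2 | X1 | 10 | gina | 2 | ops | gold
gold | 30 | Z2 | 3 | eve | 30 | eng | gray
After WHERE (1 rows):
books.kind | books.amt | books.code | books.price | teams.name | teams.amt | teams.dept | teams.kind
red | 2 | X1 | 10 | gina | 2 | ops | gold
After SELECT (1 rows):
books.kind | books.code | books.amt
red | X1 | 2
After ORDER BY (1 rows):
books.kind | books.code | books.amt
red | X1 | 2

== RESULT ==
books.kind | books.code | books.amt
red | X1 | 2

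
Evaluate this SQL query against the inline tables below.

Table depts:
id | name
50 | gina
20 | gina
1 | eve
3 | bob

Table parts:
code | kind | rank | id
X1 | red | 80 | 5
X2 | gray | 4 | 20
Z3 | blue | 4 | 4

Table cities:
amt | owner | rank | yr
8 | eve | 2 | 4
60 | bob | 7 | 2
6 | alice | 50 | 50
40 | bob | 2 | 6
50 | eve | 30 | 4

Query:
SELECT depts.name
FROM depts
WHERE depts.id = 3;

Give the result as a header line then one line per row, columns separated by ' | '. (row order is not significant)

After WHERE (1 rows):
depts.id | depts.name
3 | bob
After SELECT (1 rows):
depts.name
bob

== RESULT ==
depts.name
bob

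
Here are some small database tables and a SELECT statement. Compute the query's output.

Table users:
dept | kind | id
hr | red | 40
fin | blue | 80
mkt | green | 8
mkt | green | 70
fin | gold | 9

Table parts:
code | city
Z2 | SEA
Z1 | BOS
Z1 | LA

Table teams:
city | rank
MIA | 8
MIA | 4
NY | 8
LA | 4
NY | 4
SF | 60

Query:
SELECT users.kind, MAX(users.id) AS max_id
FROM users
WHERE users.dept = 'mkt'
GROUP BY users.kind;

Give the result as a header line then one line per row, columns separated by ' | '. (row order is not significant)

== RESULT ==
users.kind | max_id
green | 70

Derivation:
After WHERE (2 rows):
users.dept | users.kind | users.id
mkt | green | 8
mkt | green | 70
After GROUP BY (1 rows):
users.kind | max_id
green | 70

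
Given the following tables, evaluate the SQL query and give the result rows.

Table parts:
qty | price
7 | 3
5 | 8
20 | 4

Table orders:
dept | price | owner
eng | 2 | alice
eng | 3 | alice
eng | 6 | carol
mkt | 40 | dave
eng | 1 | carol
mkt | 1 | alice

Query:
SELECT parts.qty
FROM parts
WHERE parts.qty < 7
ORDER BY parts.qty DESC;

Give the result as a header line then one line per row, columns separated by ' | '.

== RESULT ==
parts.qty
5

Derivation:
After WHERE (1 rows):
parts.qty | parts.price
5 | 8
After SELECT (1 rows):
parts.qty
5
After ORDER BY (1 rows):
parts.qty
5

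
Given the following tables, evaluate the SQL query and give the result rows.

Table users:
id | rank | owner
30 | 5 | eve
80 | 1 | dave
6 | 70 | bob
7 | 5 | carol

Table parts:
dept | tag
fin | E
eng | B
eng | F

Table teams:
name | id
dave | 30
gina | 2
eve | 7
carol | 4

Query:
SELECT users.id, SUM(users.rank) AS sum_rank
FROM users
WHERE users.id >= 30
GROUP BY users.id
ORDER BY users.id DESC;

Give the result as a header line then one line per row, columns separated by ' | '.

After WHERE (2 rows):
users.id | users.rank | users.owner
30 | 5 | eve
80 | 1 | dave
After GROUP BY (2 rows):
users.id | sum_rank
30 | 5
80 | 1
After ORDER BY (2 rows):
users.id | sum_rank
80 | 1
30 | 5

== RESULT ==
users.id | sum_rank
80 | 1
30 | 5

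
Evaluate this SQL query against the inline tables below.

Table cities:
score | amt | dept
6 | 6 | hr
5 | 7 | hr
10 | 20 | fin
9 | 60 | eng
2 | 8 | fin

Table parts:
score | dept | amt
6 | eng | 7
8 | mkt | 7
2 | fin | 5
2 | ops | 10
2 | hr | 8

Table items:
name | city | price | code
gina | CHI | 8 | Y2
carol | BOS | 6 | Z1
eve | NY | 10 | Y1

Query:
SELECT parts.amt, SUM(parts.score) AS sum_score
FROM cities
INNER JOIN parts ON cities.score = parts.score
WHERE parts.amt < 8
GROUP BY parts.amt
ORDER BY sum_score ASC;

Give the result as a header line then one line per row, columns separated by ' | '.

== RESULT ==
parts.amt | sum_score
5 | 2
7 | 6

Derivation:
After JOIN parts (4 rows):
cities.score | cities.amt | cities.dept | parts.score | parts.dept | parts.amt
6 | 6 | hr | 6 | eng | 7
2 | 8 | fin | 2 | fin | 5
2 | 8 | fin | 2 | ops | 10
2 | 8 | fin | 2 | hr | 8
After WHERE (2 rows):
cities.score | cities.amt | cities.dept | parts.score | parts.dept | parts.amt
6 | 6 | hr | 6 | eng | 7
2 | 8 | fin | 2 | fin | 5
After GROUP BY (2 rows):
parts.amt | sum_score
7 | 6
5 | 2
After ORDER BY (2 rows):
parts.amt | sum_score
5 | 2
7 | 6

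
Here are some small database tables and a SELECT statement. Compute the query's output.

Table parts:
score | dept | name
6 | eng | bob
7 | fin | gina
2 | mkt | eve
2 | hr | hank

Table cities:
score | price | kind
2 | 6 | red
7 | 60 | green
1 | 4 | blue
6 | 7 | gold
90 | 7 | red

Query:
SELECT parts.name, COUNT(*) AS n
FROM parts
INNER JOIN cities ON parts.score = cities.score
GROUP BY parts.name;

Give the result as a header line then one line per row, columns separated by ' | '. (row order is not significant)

After JOIN cities (4 rows):
parts.score | parts.dept | parts.name | cities.score | cities.price | cities.kind
6 | eng | bob | 6 | 7 | gold
7 | fin | gina | 7 | 60 | green
2 | mkt | eve | 2 | 6 | red
2 | hr | hank | 2 | 6 | red
After GROUP BY (4 rows):
parts.name | n
bob | 1
gina | 1
eve | 1
hank | 1

== RESULT ==
parts.name | n
bob | 1
gina | 1
eve | 1
hank | 1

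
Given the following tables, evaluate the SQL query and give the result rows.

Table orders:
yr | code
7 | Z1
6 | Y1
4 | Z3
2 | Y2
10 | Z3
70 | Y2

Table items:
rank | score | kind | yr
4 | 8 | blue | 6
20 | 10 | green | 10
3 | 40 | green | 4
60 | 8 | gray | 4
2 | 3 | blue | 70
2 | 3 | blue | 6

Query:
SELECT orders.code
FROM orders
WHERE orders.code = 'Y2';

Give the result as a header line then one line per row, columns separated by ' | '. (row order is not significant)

After WHERE (2 rows):
orders.yr | orders.code
2 | Y2
70 | Y2
After SELECT (2 rows):
orders.code
Y2
Y2

== RESULT ==
orders.code
Y2
Y2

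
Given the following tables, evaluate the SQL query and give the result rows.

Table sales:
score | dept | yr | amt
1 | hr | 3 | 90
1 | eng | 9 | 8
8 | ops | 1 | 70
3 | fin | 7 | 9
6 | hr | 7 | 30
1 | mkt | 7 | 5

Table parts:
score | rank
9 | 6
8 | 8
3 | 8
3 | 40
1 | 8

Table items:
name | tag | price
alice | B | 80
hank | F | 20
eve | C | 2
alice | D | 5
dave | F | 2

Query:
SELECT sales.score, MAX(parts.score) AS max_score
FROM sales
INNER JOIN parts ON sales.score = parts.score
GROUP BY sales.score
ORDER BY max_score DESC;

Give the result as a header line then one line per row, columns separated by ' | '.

== RESULT ==
sales.score | max_score
8 | 8
3 | 3
1 | 1

Derivation:
After JOIN parts (6 rows):
sales.score | sales.dept | sales.yr | sales.amt | parts.score | parts.rank
1 | hr | 3 | 90 | 1 | 8
1 | eng | 9 | 8 | 1 | 8
8 | ops | 1 | 70 | 8 | 8
3 | fin | 7 | 9 | 3 | 8
3 | fin | 7 | 9 | 3 | 40
1 | mkt | 7 | 5 | 1 | 8
After GROUP BY (3 rows):
sales.score | max_score
1 | 1
8 | 8
3 | 3
After ORDER BY (3 rows):
sales.score | max_score
8 | 8
3 | 3
1 | 1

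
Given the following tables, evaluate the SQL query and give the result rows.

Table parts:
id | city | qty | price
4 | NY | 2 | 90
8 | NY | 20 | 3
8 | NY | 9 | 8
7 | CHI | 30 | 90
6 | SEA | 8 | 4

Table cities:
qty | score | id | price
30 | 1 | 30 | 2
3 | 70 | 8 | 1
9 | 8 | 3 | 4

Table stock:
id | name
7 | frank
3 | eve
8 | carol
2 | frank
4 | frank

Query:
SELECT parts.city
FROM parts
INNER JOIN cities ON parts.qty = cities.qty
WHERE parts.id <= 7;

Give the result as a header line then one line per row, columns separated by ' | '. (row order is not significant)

After JOIN cities (2 rows):
parts.id | parts.city | parts.qty | parts.price | cities.qty | cities.score | cities.id | cities.price
8 | NY | 9 | 8 | 9 | 8 | 3 | 4
7 | CHI | 30 | 90 | 30 | 1 | 30 | 2
After WHERE (1 rows):
parts.id | parts.city | parts.qty | parts.price | cities.qty | cities.score | cities.id | cities.price
7 | CHI | 30 | 90 | 30 | 1 | 30 | 2
After SELECT (1 rows):
parts.city
CHI

== RESULT ==
parts.city
CHI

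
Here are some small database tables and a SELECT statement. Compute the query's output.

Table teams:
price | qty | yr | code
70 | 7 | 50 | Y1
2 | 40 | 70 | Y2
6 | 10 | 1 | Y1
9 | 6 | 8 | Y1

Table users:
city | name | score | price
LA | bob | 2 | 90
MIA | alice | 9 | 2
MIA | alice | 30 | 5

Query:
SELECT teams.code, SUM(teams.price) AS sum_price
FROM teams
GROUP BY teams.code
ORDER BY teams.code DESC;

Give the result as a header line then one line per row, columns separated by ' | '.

After GROUP BY (2 rows):
teams.code | sum_price
Y1 | 85
Y2 | 2
After ORDER BY (2 rows):
teams.code | sum_price
Y2 | 2
Y1 | 85

== RESULT ==
teams.code | sum_price
Y2 | 2
Y1 | 85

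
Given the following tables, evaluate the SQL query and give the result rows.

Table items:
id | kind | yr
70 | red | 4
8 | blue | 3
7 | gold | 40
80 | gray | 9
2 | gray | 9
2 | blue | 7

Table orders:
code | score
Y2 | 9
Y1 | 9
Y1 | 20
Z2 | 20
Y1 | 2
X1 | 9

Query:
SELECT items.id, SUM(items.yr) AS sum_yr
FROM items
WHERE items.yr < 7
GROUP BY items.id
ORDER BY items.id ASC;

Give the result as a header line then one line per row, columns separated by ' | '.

After WHERE (2 rows):
items.id | items.kind | items.yr
70 | red | 4
8 | blue | 3
After GROUP BY (2 rows):
items.id | sum_yr
70 | 4
8 | 3
After ORDER BY (2 rows):
items.id | sum_yr
8 | 3
70 | 4

== RESULT ==
items.id | sum_yr
8 | 3
70 | 4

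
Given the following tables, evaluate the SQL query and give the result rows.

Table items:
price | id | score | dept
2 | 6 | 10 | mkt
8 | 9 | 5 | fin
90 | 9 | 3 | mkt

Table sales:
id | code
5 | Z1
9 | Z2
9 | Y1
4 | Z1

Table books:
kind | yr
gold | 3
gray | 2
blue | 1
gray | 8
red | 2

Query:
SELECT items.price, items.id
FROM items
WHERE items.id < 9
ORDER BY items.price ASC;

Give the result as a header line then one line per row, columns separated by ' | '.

After WHERE (1 rows):
items.price | items.id | items.score | items.dept
2 | 6 | 10 | mkt
After SELECT (1 rows):
items.price | items.id
2 | 6
After ORDER BY (1 rows):
items.price | items.id
2 | 6

== RESULT ==
items.price | items.id
2 | 6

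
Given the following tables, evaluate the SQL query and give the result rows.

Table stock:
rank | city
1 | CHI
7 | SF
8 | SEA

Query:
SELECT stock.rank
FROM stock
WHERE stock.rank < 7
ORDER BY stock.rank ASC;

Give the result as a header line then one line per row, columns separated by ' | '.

== RESULT ==
stock.rank
1

Derivation:
After WHERE (1 rows):
stock.rank | stock.city
1 | CHI
After SELECT (1 rows):
stock.rank
1
After ORDER BY (1 rows):
stock.rank
1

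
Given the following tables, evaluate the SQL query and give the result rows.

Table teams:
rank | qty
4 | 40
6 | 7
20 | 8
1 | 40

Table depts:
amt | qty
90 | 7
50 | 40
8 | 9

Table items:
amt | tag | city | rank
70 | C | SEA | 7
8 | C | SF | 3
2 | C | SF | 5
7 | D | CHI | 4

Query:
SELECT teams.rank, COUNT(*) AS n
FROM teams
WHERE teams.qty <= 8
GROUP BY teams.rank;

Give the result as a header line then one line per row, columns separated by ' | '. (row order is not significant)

== RESULT ==
teams.rank | n
6 | 1
20 | 1

Derivation:
After WHERE (2 rows):
teams.rank | teams.qty
6 | 7
20 | 8
After GROUP BY (2 rows):
teams.rank | n
6 | 1
20 | 1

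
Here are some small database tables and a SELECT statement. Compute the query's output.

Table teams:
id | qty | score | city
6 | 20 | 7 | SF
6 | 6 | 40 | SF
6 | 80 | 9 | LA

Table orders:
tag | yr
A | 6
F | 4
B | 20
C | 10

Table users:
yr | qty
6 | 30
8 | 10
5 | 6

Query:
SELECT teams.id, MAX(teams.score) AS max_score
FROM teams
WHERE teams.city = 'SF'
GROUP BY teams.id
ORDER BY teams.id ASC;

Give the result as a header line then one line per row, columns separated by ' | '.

== RESULT ==
teams.id | max_score
6 | 40

Derivation:
After WHERE (2 rows):
teams.id | teams.qty | teams.score | teams.city
6 | 20 | 7 | SF
6 | 6 | 40 | SF
After GROUP BY (1 rows):
teams.id | max_score
6 | 40
After ORDER BY (1 rows):
teams.id | max_score
6 | 40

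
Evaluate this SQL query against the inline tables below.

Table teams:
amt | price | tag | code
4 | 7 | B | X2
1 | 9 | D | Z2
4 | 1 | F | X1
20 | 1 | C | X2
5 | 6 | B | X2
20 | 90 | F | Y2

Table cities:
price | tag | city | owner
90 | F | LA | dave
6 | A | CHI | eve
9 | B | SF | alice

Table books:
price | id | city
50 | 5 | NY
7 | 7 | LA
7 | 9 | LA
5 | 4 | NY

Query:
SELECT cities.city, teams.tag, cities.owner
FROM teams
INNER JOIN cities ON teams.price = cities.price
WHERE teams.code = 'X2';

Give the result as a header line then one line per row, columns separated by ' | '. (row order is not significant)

== RESULT ==
cities.city | teams.tag | cities.owner
CHI | B | eve

Derivation:
After JOIN cities (3 rows):
teams.amt | teams.price | teams.tag | teams.code | cities.price | cities.tag | cities.city | cities.owner
1 | 9 | D | Z2 | 9 | B | SF | alice
5 | 6 | B | X2 | 6 | A | CHI | eve
20 | 90 | F | Y2 | 90 | F | LA | dave
After WHERE (1 rows):
teams.amt | teams.price | teams.tag | teams.code | cities.price | cities.tag | cities.city | cities.owner
5 | 6 | B | X2 | 6 | A | CHI | eve
After SELECT (1 rows):
cities.city | teams.tag | cities.owner
CHI | B | eve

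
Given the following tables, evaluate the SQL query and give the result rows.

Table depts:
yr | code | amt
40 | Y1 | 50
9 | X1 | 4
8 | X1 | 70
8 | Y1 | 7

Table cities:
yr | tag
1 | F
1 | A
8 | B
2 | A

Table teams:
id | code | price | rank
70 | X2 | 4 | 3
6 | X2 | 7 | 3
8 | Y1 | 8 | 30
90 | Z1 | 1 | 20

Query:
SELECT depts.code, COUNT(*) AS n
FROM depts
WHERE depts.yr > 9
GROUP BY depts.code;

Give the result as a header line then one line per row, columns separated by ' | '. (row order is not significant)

== RESULT ==
depts.code | n
Y1 | 1

Derivation:
After WHERE (1 rows):
depts.yr | depts.code | depts.amt
40 | Y1 | 50
After GROUP BY (1 rows):
depts.code | n
Y1 | 1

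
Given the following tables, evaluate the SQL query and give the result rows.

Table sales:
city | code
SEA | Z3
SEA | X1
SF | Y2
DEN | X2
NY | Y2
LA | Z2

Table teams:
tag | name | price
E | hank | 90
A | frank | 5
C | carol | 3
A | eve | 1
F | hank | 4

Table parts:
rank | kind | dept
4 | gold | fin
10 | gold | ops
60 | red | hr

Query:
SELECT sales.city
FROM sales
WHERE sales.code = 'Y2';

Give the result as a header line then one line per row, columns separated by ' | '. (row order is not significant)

== RESULT ==
sales.city
SF
NY

Derivation:
After WHERE (2 rows):
sales.city | sales.code
SF | Y2
NY | Y2
After SELECT (2 rows):
sales.city
SF
NY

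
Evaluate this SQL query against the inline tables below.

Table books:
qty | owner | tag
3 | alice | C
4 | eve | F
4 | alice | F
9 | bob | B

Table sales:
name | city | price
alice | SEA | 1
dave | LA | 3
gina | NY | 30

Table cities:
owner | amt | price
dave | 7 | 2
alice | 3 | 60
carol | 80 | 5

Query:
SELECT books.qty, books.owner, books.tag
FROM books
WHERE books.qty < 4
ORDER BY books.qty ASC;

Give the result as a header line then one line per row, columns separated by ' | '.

After WHERE (1 rows):
books.qty | books.owner | books.tag
3 | alice | C
After SELECT (1 rows):
books.qty | books.owner | books.tag
3 | alice | C
After ORDER BY (1 rows):
books.qty | books.owner | books.tag
3 | alice | C

== RESULT ==
books.qty | books.owner | books.tag
3 | alice | C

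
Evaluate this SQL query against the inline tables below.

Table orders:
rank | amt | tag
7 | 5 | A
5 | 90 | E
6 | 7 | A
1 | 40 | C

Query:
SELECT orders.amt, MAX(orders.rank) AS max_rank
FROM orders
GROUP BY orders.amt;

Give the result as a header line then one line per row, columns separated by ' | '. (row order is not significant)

After GROUP BY (4 rows):
orders.amt | max_rank
5 | 7
90 | 5
7 | 6
40 | 1

== RESULT ==
orders.amt | max_rank
5 | 7
90 | 5
7 | 6
40 | 1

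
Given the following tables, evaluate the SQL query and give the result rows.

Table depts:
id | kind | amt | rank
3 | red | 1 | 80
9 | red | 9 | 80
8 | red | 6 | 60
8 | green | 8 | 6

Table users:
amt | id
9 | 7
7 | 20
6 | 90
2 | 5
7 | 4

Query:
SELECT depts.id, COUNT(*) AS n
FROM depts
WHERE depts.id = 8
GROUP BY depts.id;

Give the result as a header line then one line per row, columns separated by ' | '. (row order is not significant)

After WHERE (2 rows):
depts.id | depts.kind | depts.amt | depts.rank
8 | red | 6 | 60
8 | green | 8 | 6
After GROUP BY (1 rows):
depts.id | n
8 | 2

== RESULT ==
depts.id | n
8 | 2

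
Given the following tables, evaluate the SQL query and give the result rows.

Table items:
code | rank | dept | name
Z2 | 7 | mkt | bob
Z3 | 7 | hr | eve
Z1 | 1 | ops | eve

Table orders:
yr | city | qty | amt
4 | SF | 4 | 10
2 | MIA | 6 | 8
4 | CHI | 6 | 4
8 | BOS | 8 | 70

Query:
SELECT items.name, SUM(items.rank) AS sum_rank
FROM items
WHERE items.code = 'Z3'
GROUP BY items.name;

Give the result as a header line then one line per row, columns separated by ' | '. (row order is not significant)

After WHERE (1 rows):
items.code | items.rank | items.dept | items.name
Z3 | 7 | hr | eve
After GROUP BY (1 rows):
items.name | sum_rank
eve | 7

== RESULT ==
items.name | sum_rank
eve | 7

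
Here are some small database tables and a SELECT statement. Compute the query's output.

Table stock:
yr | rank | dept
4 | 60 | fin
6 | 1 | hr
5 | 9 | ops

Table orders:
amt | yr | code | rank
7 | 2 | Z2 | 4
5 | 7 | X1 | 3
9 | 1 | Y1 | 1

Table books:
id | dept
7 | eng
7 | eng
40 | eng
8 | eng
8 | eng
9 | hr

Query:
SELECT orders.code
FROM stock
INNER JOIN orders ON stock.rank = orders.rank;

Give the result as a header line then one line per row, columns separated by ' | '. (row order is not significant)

== RESULT ==
orders.code
Y1

Derivation:
After JOIN orders (1 rows):
stock.yr | stock.rank | stock.dept | orders.amt | orders.yr | orders.code | orders.rank
6 | 1 | hr | 9 | 1 | Y1 | 1
After SELECT (1 rows):
orders.code
Y1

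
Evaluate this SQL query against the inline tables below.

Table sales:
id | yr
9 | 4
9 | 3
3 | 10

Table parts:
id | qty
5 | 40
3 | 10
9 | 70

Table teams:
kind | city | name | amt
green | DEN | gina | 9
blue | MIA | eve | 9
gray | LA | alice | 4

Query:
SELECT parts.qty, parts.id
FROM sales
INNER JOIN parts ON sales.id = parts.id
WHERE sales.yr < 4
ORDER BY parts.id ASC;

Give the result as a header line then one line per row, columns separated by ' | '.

After JOIN parts (3 rows):
sales.id | sales.yr | parts.id | parts.qty
9 | 4 | 9 | 70
9 | 3 | 9 | 70
3 | 10 | 3 | 10
After WHERE (1 rows):
sales.id | sales.yr | parts.id | parts.qty
9 | 3 | 9 | 70
After SELECT (1 rows):
parts.qty | parts.id
70 | 9
After ORDER BY (1 rows):
parts.qty | parts.id
70 | 9

== RESULT ==
parts.qty | parts.id
70 | 9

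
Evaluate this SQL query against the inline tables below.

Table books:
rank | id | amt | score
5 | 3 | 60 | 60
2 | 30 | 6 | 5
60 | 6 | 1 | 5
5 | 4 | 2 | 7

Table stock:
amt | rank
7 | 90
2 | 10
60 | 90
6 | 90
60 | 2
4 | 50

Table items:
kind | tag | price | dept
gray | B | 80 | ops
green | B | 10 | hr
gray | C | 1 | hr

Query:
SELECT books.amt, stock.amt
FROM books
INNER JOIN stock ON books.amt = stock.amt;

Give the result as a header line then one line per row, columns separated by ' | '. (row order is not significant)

After JOIN stock (4 rows):
books.rank | books.id | books.amt | books.score | stock.amt | stock.rank
5 | 3 | 60 | 60 | 60 | 90
5 | 3 | 60 | 60 | 60 | 2
2 | 30 | 6 | 5 | 6 | 90
5 | 4 | 2 | 7 | 2 | 10
After SELECT (4 rows):
books.amt | stock.amt
60 | 60
60 | 60
6 | 6
2 | 2

== RESULT ==
books.amt | stock.amt
60 | 60
60 | 60
6 | 6
2 | 2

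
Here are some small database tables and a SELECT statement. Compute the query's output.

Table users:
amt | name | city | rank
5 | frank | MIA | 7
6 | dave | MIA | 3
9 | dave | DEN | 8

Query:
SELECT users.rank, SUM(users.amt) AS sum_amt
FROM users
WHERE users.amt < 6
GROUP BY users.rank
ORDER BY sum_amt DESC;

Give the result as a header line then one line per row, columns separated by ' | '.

== RESULT ==
users.rank | sum_amt
7 | 5

Derivation:
After WHERE (1 rows):
users.amt | users.name | users.city | users.rank
5 | frank | MIA | 7
After GROUP BY (1 rows):
users.rank | sum_amt
7 | 5
After ORDER BY (1 rows):
users.rank | sum_amt
7 | 5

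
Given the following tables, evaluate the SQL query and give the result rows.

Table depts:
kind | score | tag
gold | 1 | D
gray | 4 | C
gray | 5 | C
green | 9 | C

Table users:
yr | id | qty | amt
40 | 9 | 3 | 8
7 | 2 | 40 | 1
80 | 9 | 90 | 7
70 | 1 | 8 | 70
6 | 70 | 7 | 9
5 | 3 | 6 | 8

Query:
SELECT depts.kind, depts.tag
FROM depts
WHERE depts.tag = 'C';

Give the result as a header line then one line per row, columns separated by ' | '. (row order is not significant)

After WHERE (3 rows):
depts.kind | depts.score | depts.tag
gray | 4 | C
gray | 5 | C
green | 9 | C
After SELECT (3 rows):
depts.kind | depts.tag
gray | C
gray | C
green | C

== RESULT ==
depts.kind | depts.tag
gray | C
gray | C
green | C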